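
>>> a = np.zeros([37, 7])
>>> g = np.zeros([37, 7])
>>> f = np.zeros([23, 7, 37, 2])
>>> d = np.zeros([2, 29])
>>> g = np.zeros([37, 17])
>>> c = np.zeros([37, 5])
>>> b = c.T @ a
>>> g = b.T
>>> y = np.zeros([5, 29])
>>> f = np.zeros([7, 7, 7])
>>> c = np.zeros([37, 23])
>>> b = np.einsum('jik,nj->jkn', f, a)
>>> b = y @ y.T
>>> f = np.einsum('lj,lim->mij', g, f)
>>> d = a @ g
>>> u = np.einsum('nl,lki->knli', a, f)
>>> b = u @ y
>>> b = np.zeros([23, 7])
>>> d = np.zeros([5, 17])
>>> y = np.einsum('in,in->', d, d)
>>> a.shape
(37, 7)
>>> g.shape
(7, 5)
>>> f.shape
(7, 7, 5)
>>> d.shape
(5, 17)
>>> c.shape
(37, 23)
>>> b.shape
(23, 7)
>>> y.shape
()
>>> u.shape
(7, 37, 7, 5)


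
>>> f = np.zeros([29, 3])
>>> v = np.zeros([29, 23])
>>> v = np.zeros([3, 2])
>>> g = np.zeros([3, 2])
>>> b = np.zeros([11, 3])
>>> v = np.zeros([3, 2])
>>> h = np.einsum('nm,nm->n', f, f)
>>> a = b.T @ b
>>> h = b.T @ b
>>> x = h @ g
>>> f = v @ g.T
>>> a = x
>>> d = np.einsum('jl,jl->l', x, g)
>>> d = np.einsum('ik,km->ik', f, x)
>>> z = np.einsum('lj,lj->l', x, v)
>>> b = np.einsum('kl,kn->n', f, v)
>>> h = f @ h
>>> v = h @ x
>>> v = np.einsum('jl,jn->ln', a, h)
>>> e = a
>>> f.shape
(3, 3)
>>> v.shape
(2, 3)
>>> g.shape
(3, 2)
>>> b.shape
(2,)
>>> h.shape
(3, 3)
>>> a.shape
(3, 2)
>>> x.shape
(3, 2)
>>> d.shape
(3, 3)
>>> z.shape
(3,)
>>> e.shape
(3, 2)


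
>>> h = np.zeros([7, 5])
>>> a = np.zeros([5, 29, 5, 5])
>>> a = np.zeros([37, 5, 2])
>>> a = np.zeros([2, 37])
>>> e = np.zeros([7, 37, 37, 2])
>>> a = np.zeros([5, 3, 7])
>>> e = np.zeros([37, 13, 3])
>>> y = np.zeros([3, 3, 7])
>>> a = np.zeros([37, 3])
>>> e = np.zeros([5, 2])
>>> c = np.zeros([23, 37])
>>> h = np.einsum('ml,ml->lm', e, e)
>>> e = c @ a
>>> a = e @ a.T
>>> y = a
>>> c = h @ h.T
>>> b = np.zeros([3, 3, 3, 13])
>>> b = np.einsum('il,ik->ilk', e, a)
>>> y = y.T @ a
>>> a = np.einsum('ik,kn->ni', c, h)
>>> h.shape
(2, 5)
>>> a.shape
(5, 2)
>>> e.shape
(23, 3)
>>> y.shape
(37, 37)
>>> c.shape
(2, 2)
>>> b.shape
(23, 3, 37)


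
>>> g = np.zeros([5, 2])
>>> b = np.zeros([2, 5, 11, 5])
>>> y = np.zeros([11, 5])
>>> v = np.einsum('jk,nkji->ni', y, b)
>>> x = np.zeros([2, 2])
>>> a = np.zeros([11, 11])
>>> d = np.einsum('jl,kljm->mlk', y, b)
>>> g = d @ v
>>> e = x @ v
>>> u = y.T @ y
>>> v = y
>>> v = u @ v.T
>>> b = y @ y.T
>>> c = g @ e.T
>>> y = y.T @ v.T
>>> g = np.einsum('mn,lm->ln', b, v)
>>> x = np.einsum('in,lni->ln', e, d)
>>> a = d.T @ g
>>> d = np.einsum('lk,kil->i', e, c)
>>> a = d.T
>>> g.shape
(5, 11)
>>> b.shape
(11, 11)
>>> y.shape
(5, 5)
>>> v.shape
(5, 11)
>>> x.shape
(5, 5)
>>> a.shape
(5,)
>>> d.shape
(5,)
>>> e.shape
(2, 5)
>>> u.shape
(5, 5)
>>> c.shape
(5, 5, 2)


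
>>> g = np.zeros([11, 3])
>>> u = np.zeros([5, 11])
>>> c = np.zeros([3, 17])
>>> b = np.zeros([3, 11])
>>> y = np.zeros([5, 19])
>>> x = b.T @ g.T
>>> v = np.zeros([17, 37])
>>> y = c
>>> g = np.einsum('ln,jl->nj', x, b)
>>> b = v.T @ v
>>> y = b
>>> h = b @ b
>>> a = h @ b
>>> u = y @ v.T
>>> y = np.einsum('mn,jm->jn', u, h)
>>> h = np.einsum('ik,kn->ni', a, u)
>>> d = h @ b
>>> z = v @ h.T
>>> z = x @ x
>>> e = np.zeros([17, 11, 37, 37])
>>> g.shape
(11, 3)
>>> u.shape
(37, 17)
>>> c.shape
(3, 17)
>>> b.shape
(37, 37)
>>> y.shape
(37, 17)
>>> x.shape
(11, 11)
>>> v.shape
(17, 37)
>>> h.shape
(17, 37)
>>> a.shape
(37, 37)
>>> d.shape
(17, 37)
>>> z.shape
(11, 11)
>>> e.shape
(17, 11, 37, 37)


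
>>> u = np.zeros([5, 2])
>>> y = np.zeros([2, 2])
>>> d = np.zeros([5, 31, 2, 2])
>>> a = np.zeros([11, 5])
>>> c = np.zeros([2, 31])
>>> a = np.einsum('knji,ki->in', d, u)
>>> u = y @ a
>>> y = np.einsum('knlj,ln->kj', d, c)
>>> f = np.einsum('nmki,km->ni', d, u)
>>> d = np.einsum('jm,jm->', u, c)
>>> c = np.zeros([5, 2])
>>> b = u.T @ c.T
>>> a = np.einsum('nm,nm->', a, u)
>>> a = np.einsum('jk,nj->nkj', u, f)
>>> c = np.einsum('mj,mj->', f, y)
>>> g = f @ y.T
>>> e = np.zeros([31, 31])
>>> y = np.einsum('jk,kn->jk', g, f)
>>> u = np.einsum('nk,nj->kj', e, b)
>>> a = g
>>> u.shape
(31, 5)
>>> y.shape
(5, 5)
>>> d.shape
()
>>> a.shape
(5, 5)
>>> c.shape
()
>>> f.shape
(5, 2)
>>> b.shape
(31, 5)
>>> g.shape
(5, 5)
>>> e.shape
(31, 31)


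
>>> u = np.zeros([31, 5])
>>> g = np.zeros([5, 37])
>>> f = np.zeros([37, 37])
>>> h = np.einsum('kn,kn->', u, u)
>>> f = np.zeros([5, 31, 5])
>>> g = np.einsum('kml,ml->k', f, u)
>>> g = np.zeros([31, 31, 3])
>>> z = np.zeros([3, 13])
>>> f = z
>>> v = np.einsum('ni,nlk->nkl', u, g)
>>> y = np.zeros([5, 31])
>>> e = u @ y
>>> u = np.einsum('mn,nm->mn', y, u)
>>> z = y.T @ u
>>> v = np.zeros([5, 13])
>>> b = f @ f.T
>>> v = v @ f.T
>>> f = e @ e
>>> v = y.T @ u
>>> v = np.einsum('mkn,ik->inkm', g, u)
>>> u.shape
(5, 31)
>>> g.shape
(31, 31, 3)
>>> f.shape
(31, 31)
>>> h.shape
()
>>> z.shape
(31, 31)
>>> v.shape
(5, 3, 31, 31)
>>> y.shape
(5, 31)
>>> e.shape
(31, 31)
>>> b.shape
(3, 3)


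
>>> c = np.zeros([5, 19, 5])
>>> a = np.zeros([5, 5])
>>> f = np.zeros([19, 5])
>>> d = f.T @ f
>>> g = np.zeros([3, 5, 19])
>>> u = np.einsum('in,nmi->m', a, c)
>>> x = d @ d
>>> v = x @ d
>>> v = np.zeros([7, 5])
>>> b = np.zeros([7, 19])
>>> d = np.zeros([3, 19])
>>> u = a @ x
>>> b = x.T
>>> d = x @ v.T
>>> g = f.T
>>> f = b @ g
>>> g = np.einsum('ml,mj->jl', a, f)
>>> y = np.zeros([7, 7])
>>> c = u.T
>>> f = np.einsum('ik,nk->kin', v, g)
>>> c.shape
(5, 5)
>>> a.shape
(5, 5)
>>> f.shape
(5, 7, 19)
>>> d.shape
(5, 7)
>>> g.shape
(19, 5)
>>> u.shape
(5, 5)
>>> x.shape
(5, 5)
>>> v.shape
(7, 5)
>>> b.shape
(5, 5)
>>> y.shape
(7, 7)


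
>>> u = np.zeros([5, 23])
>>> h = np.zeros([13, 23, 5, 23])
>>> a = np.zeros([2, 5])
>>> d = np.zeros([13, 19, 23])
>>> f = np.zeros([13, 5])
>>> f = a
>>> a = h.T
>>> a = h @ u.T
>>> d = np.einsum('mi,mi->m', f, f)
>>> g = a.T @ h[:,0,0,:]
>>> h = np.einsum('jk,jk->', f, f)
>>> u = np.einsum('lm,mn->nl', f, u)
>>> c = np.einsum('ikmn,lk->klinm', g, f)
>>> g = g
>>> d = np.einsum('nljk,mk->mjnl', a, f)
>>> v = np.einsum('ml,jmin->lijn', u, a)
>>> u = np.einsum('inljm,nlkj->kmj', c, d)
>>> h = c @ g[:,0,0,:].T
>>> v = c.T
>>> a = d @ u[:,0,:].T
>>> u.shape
(13, 23, 23)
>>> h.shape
(5, 2, 5, 23, 5)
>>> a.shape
(2, 5, 13, 13)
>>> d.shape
(2, 5, 13, 23)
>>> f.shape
(2, 5)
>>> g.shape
(5, 5, 23, 23)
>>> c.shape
(5, 2, 5, 23, 23)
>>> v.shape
(23, 23, 5, 2, 5)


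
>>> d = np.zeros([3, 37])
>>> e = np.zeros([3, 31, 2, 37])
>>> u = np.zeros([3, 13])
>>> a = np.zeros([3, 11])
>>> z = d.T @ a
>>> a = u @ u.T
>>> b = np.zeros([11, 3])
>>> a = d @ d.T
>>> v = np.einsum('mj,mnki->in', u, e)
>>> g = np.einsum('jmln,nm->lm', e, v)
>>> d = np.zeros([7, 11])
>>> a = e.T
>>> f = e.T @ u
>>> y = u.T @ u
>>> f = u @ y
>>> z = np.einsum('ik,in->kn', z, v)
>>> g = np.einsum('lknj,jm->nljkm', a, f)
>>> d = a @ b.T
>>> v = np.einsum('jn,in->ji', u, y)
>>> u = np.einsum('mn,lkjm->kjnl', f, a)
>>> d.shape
(37, 2, 31, 11)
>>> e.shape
(3, 31, 2, 37)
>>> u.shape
(2, 31, 13, 37)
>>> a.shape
(37, 2, 31, 3)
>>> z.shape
(11, 31)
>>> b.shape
(11, 3)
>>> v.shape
(3, 13)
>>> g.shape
(31, 37, 3, 2, 13)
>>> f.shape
(3, 13)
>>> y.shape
(13, 13)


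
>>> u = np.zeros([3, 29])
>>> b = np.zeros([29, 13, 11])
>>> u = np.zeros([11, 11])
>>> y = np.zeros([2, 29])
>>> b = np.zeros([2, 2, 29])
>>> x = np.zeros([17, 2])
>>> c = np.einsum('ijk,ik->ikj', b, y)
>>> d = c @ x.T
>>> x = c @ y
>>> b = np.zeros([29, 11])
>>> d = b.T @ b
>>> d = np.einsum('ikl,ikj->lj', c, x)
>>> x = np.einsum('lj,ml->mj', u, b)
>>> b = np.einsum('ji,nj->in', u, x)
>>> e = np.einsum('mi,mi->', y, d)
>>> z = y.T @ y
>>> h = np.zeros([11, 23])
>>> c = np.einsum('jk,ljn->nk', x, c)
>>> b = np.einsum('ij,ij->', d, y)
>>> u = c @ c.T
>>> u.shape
(2, 2)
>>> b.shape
()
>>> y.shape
(2, 29)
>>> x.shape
(29, 11)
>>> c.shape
(2, 11)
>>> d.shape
(2, 29)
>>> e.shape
()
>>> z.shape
(29, 29)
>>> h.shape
(11, 23)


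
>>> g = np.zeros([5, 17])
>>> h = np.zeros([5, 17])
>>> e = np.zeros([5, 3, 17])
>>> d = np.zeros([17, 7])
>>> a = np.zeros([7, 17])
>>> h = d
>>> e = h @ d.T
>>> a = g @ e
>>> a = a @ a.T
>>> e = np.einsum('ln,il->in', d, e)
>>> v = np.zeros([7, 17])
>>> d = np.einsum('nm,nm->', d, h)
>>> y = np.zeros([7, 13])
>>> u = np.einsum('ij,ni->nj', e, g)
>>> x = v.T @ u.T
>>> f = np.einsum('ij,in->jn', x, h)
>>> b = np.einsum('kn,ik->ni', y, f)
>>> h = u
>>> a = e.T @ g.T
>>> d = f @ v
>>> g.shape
(5, 17)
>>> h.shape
(5, 7)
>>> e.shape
(17, 7)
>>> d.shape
(5, 17)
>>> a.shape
(7, 5)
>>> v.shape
(7, 17)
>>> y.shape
(7, 13)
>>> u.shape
(5, 7)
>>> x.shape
(17, 5)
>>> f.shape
(5, 7)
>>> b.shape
(13, 5)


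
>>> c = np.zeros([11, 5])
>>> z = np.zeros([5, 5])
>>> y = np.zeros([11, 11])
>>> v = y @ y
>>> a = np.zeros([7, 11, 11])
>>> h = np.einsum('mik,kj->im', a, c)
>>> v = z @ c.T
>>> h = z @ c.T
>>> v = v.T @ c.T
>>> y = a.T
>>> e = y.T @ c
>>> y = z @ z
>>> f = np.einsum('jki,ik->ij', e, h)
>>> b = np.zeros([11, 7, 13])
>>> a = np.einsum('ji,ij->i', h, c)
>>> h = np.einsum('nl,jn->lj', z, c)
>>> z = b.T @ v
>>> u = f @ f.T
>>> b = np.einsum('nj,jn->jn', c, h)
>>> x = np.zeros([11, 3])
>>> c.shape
(11, 5)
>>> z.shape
(13, 7, 11)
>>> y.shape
(5, 5)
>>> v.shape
(11, 11)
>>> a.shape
(11,)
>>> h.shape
(5, 11)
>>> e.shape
(7, 11, 5)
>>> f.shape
(5, 7)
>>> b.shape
(5, 11)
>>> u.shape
(5, 5)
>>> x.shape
(11, 3)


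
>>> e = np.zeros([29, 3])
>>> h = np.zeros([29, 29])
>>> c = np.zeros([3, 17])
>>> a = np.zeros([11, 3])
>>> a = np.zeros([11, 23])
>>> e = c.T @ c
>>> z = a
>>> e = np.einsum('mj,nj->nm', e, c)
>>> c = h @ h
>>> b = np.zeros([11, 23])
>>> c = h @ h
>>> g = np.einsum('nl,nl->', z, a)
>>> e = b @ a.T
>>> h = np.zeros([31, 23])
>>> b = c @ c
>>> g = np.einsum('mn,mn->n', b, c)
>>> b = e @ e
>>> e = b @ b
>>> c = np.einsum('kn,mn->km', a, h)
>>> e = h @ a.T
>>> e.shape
(31, 11)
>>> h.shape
(31, 23)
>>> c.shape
(11, 31)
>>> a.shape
(11, 23)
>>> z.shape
(11, 23)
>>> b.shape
(11, 11)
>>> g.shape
(29,)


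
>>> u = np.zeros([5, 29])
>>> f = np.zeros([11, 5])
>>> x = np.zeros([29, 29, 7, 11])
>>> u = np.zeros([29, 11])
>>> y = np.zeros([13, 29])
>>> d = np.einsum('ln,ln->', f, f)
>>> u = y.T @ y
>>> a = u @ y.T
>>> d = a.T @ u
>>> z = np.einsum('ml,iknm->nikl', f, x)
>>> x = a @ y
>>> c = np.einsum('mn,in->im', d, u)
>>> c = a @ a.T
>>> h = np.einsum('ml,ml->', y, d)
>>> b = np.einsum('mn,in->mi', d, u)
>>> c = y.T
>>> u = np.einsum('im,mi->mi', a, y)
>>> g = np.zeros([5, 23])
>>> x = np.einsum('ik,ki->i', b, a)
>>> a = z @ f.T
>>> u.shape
(13, 29)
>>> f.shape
(11, 5)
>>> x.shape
(13,)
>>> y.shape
(13, 29)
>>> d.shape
(13, 29)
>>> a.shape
(7, 29, 29, 11)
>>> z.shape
(7, 29, 29, 5)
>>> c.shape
(29, 13)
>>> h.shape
()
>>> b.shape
(13, 29)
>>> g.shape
(5, 23)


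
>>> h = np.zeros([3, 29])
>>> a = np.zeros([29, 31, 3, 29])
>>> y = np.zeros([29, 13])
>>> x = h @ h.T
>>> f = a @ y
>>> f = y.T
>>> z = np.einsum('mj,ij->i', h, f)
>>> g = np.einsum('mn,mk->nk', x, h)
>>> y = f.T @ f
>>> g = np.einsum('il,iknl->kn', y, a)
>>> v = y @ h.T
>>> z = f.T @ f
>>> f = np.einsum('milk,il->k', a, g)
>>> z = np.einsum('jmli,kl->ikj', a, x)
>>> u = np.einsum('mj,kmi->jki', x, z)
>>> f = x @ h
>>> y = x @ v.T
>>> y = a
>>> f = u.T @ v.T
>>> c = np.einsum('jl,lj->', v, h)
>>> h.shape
(3, 29)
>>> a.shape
(29, 31, 3, 29)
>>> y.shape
(29, 31, 3, 29)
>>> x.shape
(3, 3)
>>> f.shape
(29, 29, 29)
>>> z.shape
(29, 3, 29)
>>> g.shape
(31, 3)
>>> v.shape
(29, 3)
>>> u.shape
(3, 29, 29)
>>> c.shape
()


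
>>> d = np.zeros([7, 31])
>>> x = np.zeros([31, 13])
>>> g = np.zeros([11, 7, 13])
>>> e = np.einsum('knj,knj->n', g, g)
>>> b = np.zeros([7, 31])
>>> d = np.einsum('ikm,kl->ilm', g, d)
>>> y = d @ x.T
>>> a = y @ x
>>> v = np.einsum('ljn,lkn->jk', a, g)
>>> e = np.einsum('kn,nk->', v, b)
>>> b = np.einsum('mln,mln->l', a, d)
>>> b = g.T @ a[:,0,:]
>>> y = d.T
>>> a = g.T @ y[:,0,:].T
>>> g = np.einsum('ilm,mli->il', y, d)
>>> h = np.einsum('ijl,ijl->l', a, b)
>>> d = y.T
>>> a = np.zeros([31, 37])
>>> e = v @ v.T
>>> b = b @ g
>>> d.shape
(11, 31, 13)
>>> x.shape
(31, 13)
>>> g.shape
(13, 31)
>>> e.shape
(31, 31)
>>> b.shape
(13, 7, 31)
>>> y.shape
(13, 31, 11)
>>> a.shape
(31, 37)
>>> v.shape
(31, 7)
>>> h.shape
(13,)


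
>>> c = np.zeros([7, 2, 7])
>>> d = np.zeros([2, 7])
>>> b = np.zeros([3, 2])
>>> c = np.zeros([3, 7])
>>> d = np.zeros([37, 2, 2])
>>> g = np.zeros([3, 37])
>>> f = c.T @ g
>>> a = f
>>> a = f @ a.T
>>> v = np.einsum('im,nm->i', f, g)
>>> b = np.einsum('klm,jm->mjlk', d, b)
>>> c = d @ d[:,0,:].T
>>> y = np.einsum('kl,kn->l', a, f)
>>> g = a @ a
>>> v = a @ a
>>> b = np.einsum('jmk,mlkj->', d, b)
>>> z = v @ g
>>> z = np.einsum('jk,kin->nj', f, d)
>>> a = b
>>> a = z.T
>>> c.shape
(37, 2, 37)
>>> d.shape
(37, 2, 2)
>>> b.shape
()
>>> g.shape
(7, 7)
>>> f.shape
(7, 37)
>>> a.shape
(7, 2)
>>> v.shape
(7, 7)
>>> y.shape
(7,)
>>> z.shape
(2, 7)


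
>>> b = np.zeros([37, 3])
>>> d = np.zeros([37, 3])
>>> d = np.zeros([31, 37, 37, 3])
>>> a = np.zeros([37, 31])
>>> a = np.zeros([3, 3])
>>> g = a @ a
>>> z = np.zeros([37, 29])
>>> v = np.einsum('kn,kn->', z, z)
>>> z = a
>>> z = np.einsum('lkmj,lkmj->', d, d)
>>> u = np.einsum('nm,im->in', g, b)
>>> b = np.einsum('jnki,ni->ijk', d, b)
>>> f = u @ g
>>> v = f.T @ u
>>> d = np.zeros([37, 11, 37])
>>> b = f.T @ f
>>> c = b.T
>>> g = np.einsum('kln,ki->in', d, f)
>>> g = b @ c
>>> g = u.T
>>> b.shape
(3, 3)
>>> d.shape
(37, 11, 37)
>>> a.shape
(3, 3)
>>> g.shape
(3, 37)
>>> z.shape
()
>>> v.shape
(3, 3)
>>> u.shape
(37, 3)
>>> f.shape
(37, 3)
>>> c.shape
(3, 3)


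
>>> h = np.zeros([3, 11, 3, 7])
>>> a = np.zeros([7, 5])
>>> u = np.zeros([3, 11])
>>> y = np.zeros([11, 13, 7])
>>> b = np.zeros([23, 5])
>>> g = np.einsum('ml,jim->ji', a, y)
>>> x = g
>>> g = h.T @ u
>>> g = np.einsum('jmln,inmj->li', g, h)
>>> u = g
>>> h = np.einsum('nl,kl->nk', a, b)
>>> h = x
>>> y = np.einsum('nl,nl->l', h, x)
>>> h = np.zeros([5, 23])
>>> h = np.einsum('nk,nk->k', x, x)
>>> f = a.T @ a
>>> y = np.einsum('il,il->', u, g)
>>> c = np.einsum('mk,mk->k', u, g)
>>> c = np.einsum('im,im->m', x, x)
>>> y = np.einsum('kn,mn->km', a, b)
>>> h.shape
(13,)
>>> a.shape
(7, 5)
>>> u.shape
(11, 3)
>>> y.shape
(7, 23)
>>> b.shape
(23, 5)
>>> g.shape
(11, 3)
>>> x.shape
(11, 13)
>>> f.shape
(5, 5)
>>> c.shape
(13,)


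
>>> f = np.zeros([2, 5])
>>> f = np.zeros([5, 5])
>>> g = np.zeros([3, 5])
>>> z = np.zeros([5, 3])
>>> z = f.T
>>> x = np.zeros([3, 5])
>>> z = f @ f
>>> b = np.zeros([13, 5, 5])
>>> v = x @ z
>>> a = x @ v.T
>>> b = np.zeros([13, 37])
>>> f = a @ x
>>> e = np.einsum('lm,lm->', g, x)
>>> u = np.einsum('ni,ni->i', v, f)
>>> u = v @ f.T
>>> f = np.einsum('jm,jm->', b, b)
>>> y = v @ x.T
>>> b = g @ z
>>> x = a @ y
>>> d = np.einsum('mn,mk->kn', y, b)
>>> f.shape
()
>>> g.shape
(3, 5)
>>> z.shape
(5, 5)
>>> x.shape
(3, 3)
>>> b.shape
(3, 5)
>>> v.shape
(3, 5)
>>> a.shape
(3, 3)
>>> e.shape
()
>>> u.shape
(3, 3)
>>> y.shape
(3, 3)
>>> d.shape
(5, 3)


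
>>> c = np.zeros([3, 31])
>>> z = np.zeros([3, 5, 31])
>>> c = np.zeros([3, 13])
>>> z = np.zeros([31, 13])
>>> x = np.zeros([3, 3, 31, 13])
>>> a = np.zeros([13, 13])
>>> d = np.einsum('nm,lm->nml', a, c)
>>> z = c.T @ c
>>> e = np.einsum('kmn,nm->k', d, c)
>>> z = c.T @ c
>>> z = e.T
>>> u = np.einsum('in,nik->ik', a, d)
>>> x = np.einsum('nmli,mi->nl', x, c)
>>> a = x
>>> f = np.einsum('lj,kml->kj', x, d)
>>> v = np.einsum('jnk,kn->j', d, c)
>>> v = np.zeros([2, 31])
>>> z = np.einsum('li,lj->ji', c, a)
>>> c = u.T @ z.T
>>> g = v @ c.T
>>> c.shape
(3, 31)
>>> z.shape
(31, 13)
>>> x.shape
(3, 31)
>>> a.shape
(3, 31)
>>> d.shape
(13, 13, 3)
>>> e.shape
(13,)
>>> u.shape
(13, 3)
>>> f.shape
(13, 31)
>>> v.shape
(2, 31)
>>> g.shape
(2, 3)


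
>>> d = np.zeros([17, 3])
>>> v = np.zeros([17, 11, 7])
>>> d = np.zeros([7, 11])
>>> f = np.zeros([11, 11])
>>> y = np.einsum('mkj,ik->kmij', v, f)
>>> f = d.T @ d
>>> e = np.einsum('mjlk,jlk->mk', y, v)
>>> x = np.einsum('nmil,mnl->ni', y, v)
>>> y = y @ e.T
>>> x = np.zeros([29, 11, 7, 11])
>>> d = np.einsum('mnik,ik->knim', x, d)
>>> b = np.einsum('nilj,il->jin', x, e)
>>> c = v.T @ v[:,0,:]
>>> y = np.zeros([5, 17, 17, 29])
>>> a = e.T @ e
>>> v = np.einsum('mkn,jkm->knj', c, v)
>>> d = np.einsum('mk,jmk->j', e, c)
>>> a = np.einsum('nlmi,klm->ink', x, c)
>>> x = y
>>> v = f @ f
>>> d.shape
(7,)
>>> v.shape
(11, 11)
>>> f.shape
(11, 11)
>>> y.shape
(5, 17, 17, 29)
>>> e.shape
(11, 7)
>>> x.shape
(5, 17, 17, 29)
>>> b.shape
(11, 11, 29)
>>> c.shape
(7, 11, 7)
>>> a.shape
(11, 29, 7)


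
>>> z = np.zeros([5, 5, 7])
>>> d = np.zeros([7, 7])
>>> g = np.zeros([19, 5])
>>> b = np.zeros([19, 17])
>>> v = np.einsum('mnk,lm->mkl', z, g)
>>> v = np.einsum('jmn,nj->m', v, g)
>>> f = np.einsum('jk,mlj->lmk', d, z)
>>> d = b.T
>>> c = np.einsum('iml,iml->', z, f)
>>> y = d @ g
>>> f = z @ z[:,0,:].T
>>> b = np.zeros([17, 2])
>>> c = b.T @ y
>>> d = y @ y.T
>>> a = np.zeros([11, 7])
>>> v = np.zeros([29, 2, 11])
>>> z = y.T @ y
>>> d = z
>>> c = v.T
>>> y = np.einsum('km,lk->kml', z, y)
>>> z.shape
(5, 5)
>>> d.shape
(5, 5)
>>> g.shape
(19, 5)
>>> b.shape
(17, 2)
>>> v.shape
(29, 2, 11)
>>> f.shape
(5, 5, 5)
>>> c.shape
(11, 2, 29)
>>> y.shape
(5, 5, 17)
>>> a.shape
(11, 7)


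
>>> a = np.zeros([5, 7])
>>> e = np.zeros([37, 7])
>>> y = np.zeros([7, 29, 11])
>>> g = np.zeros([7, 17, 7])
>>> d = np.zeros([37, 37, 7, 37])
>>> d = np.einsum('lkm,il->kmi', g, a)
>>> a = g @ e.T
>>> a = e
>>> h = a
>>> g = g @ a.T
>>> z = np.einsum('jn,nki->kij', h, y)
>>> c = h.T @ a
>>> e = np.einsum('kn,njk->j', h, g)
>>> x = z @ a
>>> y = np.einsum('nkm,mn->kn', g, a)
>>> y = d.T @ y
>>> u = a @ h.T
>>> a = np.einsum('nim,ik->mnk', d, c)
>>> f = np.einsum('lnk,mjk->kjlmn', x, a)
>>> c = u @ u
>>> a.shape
(5, 17, 7)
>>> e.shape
(17,)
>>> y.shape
(5, 7, 7)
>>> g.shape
(7, 17, 37)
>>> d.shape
(17, 7, 5)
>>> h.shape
(37, 7)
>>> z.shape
(29, 11, 37)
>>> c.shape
(37, 37)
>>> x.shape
(29, 11, 7)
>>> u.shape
(37, 37)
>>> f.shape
(7, 17, 29, 5, 11)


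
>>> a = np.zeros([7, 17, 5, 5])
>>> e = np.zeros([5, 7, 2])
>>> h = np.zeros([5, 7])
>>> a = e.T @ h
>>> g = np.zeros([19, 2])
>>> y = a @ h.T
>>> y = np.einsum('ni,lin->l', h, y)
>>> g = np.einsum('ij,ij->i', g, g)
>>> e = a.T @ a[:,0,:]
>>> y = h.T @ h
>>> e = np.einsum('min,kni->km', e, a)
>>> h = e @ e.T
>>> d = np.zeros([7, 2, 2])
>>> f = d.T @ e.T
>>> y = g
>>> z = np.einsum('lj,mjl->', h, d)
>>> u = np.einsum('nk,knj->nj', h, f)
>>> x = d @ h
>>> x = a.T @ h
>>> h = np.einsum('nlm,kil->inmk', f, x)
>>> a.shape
(2, 7, 7)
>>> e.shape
(2, 7)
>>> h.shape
(7, 2, 2, 7)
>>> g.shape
(19,)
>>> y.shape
(19,)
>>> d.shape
(7, 2, 2)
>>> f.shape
(2, 2, 2)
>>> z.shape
()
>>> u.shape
(2, 2)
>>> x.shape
(7, 7, 2)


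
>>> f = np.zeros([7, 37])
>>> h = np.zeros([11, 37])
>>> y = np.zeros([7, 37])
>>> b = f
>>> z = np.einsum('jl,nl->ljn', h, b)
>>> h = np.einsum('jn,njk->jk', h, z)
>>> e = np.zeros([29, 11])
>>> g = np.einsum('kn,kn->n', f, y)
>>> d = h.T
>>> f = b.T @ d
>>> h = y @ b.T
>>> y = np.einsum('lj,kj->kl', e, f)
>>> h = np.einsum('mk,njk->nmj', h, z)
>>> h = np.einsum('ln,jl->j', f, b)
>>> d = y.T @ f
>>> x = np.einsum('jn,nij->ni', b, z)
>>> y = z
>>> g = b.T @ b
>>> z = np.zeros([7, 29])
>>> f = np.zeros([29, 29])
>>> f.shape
(29, 29)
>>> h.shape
(7,)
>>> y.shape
(37, 11, 7)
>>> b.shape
(7, 37)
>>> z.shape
(7, 29)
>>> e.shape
(29, 11)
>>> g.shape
(37, 37)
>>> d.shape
(29, 11)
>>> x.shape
(37, 11)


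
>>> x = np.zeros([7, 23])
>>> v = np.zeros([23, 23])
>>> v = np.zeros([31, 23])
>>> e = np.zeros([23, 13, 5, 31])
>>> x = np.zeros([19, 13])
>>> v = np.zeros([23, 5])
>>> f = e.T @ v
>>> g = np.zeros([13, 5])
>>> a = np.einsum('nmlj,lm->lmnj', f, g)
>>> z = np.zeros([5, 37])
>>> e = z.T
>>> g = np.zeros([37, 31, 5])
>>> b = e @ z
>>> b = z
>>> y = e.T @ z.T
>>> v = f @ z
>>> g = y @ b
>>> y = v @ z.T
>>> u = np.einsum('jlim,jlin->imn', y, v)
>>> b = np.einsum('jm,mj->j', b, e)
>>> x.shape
(19, 13)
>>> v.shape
(31, 5, 13, 37)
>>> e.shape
(37, 5)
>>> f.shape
(31, 5, 13, 5)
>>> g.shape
(5, 37)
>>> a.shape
(13, 5, 31, 5)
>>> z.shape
(5, 37)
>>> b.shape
(5,)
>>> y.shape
(31, 5, 13, 5)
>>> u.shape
(13, 5, 37)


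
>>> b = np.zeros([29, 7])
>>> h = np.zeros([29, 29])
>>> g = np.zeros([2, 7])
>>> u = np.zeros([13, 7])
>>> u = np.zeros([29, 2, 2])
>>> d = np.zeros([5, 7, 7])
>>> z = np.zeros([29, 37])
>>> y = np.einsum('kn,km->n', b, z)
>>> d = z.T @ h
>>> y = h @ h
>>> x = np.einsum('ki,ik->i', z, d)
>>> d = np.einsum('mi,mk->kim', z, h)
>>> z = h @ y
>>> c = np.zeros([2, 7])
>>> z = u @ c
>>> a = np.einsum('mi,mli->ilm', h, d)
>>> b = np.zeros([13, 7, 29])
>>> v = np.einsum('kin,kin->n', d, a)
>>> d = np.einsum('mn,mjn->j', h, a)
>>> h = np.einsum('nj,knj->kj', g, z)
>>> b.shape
(13, 7, 29)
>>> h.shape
(29, 7)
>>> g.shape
(2, 7)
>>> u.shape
(29, 2, 2)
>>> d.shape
(37,)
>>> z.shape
(29, 2, 7)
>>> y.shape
(29, 29)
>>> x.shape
(37,)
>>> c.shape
(2, 7)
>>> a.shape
(29, 37, 29)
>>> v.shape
(29,)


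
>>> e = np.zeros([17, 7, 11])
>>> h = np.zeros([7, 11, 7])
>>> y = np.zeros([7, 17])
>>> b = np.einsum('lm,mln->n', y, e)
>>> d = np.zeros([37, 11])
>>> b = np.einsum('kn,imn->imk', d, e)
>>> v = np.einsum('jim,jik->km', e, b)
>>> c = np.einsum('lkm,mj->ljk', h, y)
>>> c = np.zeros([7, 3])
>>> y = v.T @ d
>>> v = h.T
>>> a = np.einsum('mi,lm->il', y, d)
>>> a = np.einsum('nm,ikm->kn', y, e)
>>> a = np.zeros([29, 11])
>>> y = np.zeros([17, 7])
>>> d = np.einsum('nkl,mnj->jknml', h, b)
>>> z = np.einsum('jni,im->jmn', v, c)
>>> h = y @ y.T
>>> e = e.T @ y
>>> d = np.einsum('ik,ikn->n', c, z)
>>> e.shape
(11, 7, 7)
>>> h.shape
(17, 17)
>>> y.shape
(17, 7)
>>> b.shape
(17, 7, 37)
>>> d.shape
(11,)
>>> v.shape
(7, 11, 7)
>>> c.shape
(7, 3)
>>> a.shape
(29, 11)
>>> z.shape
(7, 3, 11)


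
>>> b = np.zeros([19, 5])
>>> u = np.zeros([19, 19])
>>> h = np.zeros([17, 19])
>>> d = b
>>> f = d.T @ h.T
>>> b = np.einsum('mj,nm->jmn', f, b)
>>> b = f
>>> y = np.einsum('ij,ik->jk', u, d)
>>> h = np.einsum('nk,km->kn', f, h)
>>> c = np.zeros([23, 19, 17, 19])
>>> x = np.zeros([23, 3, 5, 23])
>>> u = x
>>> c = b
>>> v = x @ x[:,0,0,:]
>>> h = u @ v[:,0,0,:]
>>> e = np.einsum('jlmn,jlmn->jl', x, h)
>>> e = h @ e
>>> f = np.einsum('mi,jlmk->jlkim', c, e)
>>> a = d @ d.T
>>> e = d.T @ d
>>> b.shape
(5, 17)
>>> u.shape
(23, 3, 5, 23)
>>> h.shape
(23, 3, 5, 23)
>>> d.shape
(19, 5)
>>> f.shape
(23, 3, 3, 17, 5)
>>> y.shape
(19, 5)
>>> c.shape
(5, 17)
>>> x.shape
(23, 3, 5, 23)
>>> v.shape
(23, 3, 5, 23)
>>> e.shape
(5, 5)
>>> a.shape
(19, 19)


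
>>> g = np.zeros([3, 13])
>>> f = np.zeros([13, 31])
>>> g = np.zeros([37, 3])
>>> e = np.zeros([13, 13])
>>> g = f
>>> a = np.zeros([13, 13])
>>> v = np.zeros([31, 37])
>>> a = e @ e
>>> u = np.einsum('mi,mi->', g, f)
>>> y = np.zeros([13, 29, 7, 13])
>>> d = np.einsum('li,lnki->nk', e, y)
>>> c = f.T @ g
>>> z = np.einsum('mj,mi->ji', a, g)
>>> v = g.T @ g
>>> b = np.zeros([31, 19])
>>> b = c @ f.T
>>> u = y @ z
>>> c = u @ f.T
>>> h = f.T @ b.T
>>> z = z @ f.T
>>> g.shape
(13, 31)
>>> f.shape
(13, 31)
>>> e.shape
(13, 13)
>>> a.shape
(13, 13)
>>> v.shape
(31, 31)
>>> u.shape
(13, 29, 7, 31)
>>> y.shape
(13, 29, 7, 13)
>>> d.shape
(29, 7)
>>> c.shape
(13, 29, 7, 13)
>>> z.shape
(13, 13)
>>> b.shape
(31, 13)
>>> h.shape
(31, 31)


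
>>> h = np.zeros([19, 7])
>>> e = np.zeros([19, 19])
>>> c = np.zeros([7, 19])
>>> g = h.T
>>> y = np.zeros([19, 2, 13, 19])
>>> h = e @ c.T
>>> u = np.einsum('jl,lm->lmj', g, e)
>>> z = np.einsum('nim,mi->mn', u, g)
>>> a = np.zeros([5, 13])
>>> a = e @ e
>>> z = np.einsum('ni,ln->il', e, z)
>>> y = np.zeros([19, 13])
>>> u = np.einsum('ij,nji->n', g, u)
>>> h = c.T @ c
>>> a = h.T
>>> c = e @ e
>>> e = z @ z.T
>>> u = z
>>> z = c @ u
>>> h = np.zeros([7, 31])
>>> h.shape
(7, 31)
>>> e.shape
(19, 19)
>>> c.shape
(19, 19)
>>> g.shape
(7, 19)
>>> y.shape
(19, 13)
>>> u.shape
(19, 7)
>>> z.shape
(19, 7)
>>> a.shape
(19, 19)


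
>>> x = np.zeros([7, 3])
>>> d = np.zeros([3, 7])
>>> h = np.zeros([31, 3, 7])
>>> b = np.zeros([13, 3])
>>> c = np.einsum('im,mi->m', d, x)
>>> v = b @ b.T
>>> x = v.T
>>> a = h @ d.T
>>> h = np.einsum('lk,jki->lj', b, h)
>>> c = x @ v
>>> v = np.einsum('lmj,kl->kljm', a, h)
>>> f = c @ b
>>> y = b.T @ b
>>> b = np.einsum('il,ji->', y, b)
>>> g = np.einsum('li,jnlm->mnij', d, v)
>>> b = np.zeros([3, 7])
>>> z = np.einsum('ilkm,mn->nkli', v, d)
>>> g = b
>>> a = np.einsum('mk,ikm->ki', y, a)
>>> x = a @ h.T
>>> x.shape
(3, 13)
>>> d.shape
(3, 7)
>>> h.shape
(13, 31)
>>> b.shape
(3, 7)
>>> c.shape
(13, 13)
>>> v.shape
(13, 31, 3, 3)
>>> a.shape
(3, 31)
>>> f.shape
(13, 3)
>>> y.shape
(3, 3)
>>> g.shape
(3, 7)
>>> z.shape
(7, 3, 31, 13)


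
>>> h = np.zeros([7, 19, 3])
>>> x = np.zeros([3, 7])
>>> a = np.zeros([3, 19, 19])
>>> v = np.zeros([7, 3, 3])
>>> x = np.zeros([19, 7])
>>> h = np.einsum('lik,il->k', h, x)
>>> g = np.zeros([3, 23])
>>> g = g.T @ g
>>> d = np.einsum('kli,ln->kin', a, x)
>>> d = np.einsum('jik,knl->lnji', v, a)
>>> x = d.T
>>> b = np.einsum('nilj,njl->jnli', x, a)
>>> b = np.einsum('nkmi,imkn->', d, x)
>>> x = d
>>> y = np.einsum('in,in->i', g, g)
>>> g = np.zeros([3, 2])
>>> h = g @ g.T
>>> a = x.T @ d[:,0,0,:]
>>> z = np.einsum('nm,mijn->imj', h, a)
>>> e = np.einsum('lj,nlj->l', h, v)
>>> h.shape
(3, 3)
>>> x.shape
(19, 19, 7, 3)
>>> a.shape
(3, 7, 19, 3)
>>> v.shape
(7, 3, 3)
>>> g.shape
(3, 2)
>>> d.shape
(19, 19, 7, 3)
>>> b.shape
()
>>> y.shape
(23,)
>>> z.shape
(7, 3, 19)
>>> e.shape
(3,)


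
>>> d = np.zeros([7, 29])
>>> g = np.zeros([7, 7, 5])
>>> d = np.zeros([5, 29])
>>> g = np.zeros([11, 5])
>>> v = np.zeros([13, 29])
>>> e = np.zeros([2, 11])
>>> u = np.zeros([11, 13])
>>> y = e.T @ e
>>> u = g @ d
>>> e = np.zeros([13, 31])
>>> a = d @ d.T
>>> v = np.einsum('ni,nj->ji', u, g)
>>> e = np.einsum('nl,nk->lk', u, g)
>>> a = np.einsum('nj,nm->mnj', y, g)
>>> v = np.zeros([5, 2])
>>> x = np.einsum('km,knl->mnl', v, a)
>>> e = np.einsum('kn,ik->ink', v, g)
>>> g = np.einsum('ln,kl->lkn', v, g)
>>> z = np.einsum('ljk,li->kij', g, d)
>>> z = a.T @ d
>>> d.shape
(5, 29)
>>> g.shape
(5, 11, 2)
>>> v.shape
(5, 2)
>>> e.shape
(11, 2, 5)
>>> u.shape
(11, 29)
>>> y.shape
(11, 11)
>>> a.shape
(5, 11, 11)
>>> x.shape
(2, 11, 11)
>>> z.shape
(11, 11, 29)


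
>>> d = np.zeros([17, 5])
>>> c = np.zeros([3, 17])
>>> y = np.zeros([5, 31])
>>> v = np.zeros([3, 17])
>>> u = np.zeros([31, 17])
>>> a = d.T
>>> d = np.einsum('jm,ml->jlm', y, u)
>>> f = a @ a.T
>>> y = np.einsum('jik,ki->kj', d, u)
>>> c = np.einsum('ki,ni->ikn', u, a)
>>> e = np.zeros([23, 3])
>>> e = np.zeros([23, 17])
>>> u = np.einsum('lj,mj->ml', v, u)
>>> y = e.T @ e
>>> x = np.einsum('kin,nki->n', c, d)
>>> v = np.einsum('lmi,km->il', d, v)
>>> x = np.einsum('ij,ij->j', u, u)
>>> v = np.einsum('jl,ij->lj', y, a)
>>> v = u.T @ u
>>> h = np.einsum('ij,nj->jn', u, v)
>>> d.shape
(5, 17, 31)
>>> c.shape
(17, 31, 5)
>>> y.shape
(17, 17)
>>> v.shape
(3, 3)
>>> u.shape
(31, 3)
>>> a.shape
(5, 17)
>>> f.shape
(5, 5)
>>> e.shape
(23, 17)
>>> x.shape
(3,)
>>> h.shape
(3, 3)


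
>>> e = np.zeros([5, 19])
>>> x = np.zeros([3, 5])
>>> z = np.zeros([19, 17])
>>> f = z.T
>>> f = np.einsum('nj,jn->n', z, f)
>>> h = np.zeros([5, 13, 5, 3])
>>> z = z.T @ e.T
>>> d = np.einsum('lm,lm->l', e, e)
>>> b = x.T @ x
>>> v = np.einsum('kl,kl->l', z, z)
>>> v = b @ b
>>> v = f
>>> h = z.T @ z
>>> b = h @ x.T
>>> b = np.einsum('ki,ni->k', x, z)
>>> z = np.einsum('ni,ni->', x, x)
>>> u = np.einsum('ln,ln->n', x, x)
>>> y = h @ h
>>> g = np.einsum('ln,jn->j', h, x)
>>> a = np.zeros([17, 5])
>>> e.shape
(5, 19)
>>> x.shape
(3, 5)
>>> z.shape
()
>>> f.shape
(19,)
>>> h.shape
(5, 5)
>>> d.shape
(5,)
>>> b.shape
(3,)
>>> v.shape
(19,)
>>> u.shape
(5,)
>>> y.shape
(5, 5)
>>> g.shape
(3,)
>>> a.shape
(17, 5)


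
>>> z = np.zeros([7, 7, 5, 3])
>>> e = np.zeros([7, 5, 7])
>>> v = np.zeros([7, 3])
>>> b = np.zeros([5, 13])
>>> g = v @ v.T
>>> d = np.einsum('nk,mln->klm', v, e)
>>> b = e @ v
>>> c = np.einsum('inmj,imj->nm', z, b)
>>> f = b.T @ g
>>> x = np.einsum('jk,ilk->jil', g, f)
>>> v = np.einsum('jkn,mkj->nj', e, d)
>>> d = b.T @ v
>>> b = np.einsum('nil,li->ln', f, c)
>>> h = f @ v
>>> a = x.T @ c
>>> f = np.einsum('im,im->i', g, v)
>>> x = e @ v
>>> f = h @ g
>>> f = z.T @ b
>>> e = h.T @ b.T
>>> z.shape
(7, 7, 5, 3)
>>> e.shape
(7, 5, 7)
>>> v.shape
(7, 7)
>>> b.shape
(7, 3)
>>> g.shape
(7, 7)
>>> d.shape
(3, 5, 7)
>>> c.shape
(7, 5)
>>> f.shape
(3, 5, 7, 3)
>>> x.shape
(7, 5, 7)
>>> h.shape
(3, 5, 7)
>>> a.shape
(5, 3, 5)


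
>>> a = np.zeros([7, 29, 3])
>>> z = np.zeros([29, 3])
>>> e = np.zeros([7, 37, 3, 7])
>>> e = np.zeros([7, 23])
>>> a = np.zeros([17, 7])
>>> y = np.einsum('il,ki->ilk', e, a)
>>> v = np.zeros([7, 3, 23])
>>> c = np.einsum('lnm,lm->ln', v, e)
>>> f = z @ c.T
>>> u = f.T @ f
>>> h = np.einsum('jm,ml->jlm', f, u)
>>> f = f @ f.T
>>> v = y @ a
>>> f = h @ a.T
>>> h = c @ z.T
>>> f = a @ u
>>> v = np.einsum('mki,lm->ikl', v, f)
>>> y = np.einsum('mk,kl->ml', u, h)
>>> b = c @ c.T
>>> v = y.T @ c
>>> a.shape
(17, 7)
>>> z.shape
(29, 3)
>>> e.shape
(7, 23)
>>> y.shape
(7, 29)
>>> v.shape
(29, 3)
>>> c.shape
(7, 3)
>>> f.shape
(17, 7)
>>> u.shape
(7, 7)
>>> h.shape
(7, 29)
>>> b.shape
(7, 7)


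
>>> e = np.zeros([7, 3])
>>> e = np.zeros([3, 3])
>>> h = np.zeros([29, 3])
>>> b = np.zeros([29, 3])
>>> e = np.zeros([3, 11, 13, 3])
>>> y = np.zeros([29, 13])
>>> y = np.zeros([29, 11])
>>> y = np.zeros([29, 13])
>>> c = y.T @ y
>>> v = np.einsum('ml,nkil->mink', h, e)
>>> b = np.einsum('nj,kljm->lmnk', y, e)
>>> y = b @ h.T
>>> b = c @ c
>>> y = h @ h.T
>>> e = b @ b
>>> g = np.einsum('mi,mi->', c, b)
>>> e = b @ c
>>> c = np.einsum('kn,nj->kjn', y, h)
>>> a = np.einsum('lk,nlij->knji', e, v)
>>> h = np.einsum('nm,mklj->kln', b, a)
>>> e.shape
(13, 13)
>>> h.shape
(29, 11, 13)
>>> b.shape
(13, 13)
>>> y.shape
(29, 29)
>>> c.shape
(29, 3, 29)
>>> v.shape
(29, 13, 3, 11)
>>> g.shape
()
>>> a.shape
(13, 29, 11, 3)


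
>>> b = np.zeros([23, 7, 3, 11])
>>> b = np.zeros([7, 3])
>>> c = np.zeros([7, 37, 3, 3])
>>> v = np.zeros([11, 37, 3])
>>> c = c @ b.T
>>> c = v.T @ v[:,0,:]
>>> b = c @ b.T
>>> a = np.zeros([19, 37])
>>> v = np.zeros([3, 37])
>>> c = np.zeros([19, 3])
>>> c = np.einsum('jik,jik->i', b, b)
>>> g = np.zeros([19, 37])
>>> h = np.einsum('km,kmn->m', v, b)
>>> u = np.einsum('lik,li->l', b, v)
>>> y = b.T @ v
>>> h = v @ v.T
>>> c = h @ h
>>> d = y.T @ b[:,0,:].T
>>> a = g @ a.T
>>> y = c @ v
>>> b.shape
(3, 37, 7)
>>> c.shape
(3, 3)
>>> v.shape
(3, 37)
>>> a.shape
(19, 19)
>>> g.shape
(19, 37)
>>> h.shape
(3, 3)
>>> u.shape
(3,)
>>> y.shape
(3, 37)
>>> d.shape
(37, 37, 3)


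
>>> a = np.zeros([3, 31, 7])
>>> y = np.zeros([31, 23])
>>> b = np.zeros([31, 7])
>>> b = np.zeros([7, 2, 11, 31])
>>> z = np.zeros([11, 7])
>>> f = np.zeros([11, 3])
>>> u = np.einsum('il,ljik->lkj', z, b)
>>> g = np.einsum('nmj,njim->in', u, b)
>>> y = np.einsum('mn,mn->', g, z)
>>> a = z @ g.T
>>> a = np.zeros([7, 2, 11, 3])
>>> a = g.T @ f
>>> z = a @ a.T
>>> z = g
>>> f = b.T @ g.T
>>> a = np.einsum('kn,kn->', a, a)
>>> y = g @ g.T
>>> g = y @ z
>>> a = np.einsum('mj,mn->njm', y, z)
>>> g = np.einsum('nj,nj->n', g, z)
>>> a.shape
(7, 11, 11)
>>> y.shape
(11, 11)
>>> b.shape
(7, 2, 11, 31)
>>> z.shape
(11, 7)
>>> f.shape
(31, 11, 2, 11)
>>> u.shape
(7, 31, 2)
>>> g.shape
(11,)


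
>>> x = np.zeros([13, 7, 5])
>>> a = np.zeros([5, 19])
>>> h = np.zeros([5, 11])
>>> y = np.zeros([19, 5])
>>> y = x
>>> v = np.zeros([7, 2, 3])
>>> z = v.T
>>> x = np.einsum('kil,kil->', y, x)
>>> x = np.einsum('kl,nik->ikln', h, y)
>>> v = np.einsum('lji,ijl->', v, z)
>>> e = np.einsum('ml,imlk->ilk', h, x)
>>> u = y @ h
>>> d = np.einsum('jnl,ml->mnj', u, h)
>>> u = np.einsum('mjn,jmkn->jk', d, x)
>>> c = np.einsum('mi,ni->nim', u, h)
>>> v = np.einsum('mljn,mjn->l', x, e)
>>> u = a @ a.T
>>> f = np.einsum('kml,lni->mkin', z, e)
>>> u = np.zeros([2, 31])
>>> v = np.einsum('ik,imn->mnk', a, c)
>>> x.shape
(7, 5, 11, 13)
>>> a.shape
(5, 19)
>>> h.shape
(5, 11)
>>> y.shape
(13, 7, 5)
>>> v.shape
(11, 7, 19)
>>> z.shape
(3, 2, 7)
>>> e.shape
(7, 11, 13)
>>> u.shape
(2, 31)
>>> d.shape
(5, 7, 13)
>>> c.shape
(5, 11, 7)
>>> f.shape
(2, 3, 13, 11)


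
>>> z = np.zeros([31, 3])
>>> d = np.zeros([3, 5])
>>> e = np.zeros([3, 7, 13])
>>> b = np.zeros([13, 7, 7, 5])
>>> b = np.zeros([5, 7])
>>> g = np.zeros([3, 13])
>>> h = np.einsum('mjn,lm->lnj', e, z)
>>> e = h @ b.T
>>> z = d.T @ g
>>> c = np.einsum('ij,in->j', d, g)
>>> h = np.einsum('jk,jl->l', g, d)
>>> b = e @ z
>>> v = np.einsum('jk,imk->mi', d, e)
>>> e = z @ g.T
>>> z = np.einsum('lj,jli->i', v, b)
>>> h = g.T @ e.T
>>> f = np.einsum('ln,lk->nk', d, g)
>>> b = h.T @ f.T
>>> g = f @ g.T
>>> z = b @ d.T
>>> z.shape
(5, 3)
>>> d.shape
(3, 5)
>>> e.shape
(5, 3)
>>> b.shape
(5, 5)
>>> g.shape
(5, 3)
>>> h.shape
(13, 5)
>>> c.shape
(5,)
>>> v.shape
(13, 31)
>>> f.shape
(5, 13)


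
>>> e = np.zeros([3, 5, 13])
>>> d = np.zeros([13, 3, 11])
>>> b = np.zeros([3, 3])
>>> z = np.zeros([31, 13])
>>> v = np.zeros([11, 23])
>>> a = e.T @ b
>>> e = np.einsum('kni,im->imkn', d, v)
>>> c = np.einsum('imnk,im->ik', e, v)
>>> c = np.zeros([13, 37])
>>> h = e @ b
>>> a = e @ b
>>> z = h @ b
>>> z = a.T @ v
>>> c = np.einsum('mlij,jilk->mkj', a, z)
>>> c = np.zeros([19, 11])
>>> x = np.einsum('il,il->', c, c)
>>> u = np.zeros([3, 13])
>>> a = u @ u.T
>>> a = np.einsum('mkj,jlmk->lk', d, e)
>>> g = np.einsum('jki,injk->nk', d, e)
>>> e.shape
(11, 23, 13, 3)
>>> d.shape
(13, 3, 11)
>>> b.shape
(3, 3)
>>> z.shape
(3, 13, 23, 23)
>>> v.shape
(11, 23)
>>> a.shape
(23, 3)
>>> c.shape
(19, 11)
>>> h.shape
(11, 23, 13, 3)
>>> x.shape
()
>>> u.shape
(3, 13)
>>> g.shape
(23, 3)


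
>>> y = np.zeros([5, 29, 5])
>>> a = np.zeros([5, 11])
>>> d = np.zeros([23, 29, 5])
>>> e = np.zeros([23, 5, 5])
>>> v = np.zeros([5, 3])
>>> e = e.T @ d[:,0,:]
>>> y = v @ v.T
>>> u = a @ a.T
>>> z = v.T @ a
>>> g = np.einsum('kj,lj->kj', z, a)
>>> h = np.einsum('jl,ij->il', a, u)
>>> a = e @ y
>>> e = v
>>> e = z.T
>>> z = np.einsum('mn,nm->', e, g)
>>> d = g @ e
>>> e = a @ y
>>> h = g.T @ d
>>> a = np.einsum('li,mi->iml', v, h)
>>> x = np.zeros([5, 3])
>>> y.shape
(5, 5)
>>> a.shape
(3, 11, 5)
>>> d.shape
(3, 3)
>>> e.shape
(5, 5, 5)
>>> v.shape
(5, 3)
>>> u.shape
(5, 5)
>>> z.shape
()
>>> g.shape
(3, 11)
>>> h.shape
(11, 3)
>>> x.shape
(5, 3)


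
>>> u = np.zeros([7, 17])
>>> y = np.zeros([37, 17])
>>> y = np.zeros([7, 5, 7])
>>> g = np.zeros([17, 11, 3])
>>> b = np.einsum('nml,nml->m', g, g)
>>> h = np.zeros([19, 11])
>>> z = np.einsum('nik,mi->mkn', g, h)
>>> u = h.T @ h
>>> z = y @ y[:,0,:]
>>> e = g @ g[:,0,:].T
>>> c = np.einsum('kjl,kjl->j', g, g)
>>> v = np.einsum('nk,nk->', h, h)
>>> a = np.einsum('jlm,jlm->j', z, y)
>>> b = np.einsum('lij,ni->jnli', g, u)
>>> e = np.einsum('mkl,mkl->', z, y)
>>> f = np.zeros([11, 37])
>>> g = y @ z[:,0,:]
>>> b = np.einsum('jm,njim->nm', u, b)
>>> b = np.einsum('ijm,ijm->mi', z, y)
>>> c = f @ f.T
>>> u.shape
(11, 11)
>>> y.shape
(7, 5, 7)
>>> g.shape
(7, 5, 7)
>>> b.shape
(7, 7)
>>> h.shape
(19, 11)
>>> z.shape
(7, 5, 7)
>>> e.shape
()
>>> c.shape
(11, 11)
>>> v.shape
()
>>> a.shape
(7,)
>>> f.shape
(11, 37)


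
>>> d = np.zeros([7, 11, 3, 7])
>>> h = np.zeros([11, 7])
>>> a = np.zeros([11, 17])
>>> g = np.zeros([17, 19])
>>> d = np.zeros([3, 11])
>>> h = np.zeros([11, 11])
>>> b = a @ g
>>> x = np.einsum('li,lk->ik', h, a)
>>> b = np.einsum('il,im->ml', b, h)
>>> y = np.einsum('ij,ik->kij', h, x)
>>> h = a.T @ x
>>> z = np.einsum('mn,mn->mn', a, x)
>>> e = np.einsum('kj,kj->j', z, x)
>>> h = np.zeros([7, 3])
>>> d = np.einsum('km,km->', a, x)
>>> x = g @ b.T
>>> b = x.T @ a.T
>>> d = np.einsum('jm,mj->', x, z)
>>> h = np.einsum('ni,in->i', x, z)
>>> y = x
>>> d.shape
()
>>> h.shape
(11,)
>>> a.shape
(11, 17)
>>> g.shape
(17, 19)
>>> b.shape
(11, 11)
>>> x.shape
(17, 11)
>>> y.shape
(17, 11)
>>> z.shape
(11, 17)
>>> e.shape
(17,)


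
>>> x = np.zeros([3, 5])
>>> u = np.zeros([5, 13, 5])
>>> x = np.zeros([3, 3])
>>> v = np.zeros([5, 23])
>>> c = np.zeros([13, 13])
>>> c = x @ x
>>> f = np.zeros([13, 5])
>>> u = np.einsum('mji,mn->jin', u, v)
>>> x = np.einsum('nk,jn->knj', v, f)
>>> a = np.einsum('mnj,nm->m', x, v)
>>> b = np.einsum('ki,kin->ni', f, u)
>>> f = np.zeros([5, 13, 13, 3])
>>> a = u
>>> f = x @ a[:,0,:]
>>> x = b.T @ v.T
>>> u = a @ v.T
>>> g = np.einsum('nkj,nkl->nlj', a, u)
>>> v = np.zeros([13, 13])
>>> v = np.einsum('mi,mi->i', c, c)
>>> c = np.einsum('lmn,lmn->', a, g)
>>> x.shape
(5, 5)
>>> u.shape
(13, 5, 5)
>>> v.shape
(3,)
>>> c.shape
()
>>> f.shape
(23, 5, 23)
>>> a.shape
(13, 5, 23)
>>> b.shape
(23, 5)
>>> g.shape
(13, 5, 23)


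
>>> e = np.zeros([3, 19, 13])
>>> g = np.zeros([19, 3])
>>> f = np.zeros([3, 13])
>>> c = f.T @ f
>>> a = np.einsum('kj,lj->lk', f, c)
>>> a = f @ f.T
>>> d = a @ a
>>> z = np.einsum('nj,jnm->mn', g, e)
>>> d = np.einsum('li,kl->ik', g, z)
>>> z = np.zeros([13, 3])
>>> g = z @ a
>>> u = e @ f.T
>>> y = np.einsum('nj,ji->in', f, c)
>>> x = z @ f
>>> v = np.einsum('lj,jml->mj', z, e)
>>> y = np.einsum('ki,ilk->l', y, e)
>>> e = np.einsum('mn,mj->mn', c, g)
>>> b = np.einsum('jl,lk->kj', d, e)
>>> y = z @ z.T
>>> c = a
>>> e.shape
(13, 13)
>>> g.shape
(13, 3)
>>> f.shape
(3, 13)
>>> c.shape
(3, 3)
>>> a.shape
(3, 3)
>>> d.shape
(3, 13)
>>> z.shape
(13, 3)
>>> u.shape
(3, 19, 3)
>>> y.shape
(13, 13)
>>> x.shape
(13, 13)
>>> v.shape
(19, 3)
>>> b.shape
(13, 3)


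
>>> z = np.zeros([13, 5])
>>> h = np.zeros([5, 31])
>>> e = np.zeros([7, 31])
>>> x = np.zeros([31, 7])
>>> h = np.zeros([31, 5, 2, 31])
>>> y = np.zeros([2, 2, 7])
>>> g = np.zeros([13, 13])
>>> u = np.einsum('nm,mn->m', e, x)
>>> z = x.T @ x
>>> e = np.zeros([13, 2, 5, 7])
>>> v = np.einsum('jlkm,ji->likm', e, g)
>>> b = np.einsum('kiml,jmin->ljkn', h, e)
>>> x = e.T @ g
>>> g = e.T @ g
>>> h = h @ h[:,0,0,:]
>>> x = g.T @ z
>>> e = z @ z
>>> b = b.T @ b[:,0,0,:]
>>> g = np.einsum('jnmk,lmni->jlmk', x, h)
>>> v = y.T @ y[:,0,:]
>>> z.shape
(7, 7)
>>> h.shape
(31, 5, 2, 31)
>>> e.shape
(7, 7)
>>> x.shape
(13, 2, 5, 7)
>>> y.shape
(2, 2, 7)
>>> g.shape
(13, 31, 5, 7)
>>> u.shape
(31,)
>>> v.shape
(7, 2, 7)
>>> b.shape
(7, 31, 13, 7)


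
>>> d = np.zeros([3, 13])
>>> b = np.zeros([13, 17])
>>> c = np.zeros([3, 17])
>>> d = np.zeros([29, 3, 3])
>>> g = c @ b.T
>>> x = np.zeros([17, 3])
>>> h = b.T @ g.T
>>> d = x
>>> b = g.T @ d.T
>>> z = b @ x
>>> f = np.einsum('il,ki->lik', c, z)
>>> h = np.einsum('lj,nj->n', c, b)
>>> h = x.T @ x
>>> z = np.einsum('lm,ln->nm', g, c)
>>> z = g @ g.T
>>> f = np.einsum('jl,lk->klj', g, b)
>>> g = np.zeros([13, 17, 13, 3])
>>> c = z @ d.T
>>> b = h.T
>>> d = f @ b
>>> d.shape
(17, 13, 3)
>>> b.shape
(3, 3)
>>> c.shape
(3, 17)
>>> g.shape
(13, 17, 13, 3)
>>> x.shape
(17, 3)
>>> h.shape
(3, 3)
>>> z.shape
(3, 3)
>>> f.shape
(17, 13, 3)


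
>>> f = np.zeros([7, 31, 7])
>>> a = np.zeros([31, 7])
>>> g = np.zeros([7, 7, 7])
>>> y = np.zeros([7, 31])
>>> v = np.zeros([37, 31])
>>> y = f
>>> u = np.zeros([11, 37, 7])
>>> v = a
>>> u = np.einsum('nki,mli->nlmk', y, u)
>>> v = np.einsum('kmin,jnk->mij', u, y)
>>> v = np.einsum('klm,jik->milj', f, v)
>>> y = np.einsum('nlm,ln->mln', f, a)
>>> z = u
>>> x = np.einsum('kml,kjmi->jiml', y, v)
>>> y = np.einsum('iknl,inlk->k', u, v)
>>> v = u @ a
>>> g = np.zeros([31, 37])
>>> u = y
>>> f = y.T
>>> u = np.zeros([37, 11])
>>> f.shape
(37,)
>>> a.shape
(31, 7)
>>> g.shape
(31, 37)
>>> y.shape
(37,)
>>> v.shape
(7, 37, 11, 7)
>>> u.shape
(37, 11)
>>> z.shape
(7, 37, 11, 31)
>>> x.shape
(11, 37, 31, 7)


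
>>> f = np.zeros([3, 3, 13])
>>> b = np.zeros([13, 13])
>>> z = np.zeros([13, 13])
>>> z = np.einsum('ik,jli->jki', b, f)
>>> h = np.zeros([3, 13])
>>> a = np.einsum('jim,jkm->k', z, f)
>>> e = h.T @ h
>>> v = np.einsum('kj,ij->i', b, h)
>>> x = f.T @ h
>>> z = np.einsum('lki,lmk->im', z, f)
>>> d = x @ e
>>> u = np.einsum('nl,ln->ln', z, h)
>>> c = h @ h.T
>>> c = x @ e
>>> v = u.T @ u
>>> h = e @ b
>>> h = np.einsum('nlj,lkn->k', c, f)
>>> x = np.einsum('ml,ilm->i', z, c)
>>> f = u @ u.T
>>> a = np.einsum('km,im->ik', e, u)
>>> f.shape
(3, 3)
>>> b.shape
(13, 13)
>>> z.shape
(13, 3)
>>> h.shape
(3,)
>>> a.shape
(3, 13)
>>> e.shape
(13, 13)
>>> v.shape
(13, 13)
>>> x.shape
(13,)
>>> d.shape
(13, 3, 13)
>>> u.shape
(3, 13)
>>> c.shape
(13, 3, 13)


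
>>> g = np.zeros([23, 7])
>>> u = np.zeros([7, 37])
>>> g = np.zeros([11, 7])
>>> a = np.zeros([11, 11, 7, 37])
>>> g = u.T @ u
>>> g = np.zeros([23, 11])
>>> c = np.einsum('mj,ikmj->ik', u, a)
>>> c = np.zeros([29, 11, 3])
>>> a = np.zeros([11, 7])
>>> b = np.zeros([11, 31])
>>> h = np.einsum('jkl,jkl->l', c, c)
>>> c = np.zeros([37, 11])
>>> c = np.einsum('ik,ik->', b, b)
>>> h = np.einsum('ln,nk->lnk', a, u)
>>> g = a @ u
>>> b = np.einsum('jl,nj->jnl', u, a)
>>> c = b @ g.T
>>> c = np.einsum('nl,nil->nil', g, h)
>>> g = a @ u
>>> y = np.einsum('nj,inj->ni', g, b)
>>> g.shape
(11, 37)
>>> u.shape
(7, 37)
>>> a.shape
(11, 7)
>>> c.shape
(11, 7, 37)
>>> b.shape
(7, 11, 37)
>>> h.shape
(11, 7, 37)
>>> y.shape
(11, 7)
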